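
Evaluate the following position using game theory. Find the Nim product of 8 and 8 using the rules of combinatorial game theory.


Nim multiplication is bilinear over XOR: (u XOR v) * w = (u*w) XOR (v*w).
So we split each operand into its bit components and XOR the pairwise Nim products.
8 = 8 (as XOR of powers of 2).
8 = 8 (as XOR of powers of 2).
Using the standard Nim-product table on single bits:
  2*2 = 3,   2*4 = 8,   2*8 = 12,
  4*4 = 6,   4*8 = 11,  8*8 = 13,
and  1*x = x (identity), k*l = l*k (commutative).
Pairwise Nim products:
  8 * 8 = 13
XOR them: 13 = 13.
Result: 8 * 8 = 13 (in Nim).

13


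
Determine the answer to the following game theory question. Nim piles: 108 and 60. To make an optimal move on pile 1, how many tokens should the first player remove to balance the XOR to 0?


Piles: 108 and 60
Current XOR: 108 XOR 60 = 80 (non-zero, so this is an N-position).
To make the XOR zero, we need to find a move that balances the piles.
For pile 1 (size 108): target = 108 XOR 80 = 60
We reduce pile 1 from 108 to 60.
Tokens removed: 108 - 60 = 48
Verification: 60 XOR 60 = 0

48


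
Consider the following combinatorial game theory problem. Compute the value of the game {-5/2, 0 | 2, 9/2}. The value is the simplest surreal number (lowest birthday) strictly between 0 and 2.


Left options: {-5/2, 0}, max = 0
Right options: {2, 9/2}, min = 2
All options are numbers and max(Left) < min(Right), so by the simplicity theorem the value is the simplest (earliest-born) number strictly between 0 and 2.
The only integer strictly between 0 and 2 is 1.
No non-integer in the interval can be simpler: if x is a non-integer in the interval, then floor(x) or ceil(x) also lies in the interval (the interval contains an integer), and both are proper prefixes of x's sign expansion, i.e. born earlier. So the game value is 1.
Game value = 1

1


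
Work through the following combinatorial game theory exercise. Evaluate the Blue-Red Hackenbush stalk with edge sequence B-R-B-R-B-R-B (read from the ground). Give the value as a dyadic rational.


Edges (from ground): B-R-B-R-B-R-B
By Berlekamp's sign-expansion rule, a Blue-Red Hackenbush stalk has the value of the surreal number whose sign sequence is the edge sequence with B -> + and R -> -.
Sign sequence: +-+-+-+
Trace the sign expansion in the surreal number tree, starting from 0:
Edge 1: B (sign +) -> bounds (0, +inf), value = 1
Edge 2: R (sign -) -> bounds (0, 1), value = 1/2
Edge 3: B (sign +) -> bounds (1/2, 1), value = 3/4
Edge 4: R (sign -) -> bounds (1/2, 3/4), value = 5/8
Edge 5: B (sign +) -> bounds (5/8, 3/4), value = 11/16
Edge 6: R (sign -) -> bounds (5/8, 11/16), value = 21/32
Edge 7: B (sign +) -> bounds (21/32, 11/16), value = 43/64
Game value = 43/64

43/64


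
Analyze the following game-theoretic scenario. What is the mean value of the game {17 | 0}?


Game = {17 | 0}, a switch {a | b} with numbers a > b.
Its thermograph has left wall a - t and right wall b + t, which meet at t = (a - b)/2, where both equal (a + b)/2. So the mast (mean value) is at (a + b)/2.
Mean = (17 + (0))/2 = 17/2 = 17/2

17/2


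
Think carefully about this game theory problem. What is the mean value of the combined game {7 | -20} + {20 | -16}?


G1 = {7 | -20}, G2 = {20 | -16}
Each is a switch {a | b} with numbers a > b; its mean value is (a + b)/2, and mean value is additive over game sums: m(G1 + G2) = m(G1) + m(G2).
Mean of G1 = (7 + (-20))/2 = -13/2 = -13/2
Mean of G2 = (20 + (-16))/2 = 4/2 = 2
Mean of G1 + G2 = -13/2 + 2 = -9/2

-9/2


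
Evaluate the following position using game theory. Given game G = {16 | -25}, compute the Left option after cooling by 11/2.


Original game: {16 | -25} (a switch {a | b} with a > b).
Cooling by t (for t below the temperature (a - b)/2 = 41/2) taxes each move by t: {a | b} cooled by t is {a - t | b + t}.
Cooling amount: t = 11/2
Cooled Left option: 16 - 11/2 = 21/2
Cooled Right option: -25 + 11/2 = -39/2
Cooled game: {21/2 | -39/2}
Left option = 21/2

21/2


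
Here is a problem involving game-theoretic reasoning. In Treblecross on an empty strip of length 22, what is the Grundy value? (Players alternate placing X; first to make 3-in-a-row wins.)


Treblecross: place X on empty cells; 3-in-a-row wins.
Playing within two cells of an existing X lets the opponent win at once, so sensible play treats the cells i-2..i+2 around each X as dead. The player left with no safe cell loses, so this is a normal-play take-away game on strips of safe cells.
Placing X at cell i (0-indexed) of a strip of k safe cells leaves independent strips of sizes max(0, i-2) and max(0, k-i-3). Hence G(k) = mex{ G(max(0,i-2)) XOR G(max(0,k-i-3)) : 0 <= i < k }, with G(0) = 0.
G(1): splits (0,0):0^0=0 -> mex({0}) = 1
G(2): splits (0,0):0^0=0 -> mex({0}) = 1
G(3): splits (0,0):0^0=0 -> mex({0}) = 1
G(4): splits (0,1):0^1=1 (0,0):0^0=0 -> mex({0, 1}) = 2
G(5): splits (0,2):0^1=1 (0,1):0^1=1 (0,0):0^0=0 -> mex({0, 1}) = 2
G(6) = mex({1}) = 0
G(7) = mex({0, 1, 2}) = 3
G(8) = mex({0, 1, 2}) = 3
G(9) = mex({0, 2}) = 1
G(10) = mex({0, 2, 3}) = 1
G(11) = mex({0, 3}) = 1
G(12) = mex({1, 3}) = 0
G(13) = mex({0, 1, 2, 3}) = 4
G(14) = mex({0, 1, 2}) = 3
G(15) = mex({0, 1, 2}) = 3
G(16) = mex({0, 1, 2, 4}) = 3
G(17) = mex({0, 1, 3, 4}) = 2
G(18) = mex({0, 1, 3, 4}) = 2
G(19) = mex({0, 1, 3, 5}) = 2
G(20) = mex({0, 1, 2, 3, 5}) = 4
G(21) = mex({0, 1, 2, 3, 5}) = 4
G(22) = mex({1, 2, 6}) = 0
Therefore G(22) = 0.

0


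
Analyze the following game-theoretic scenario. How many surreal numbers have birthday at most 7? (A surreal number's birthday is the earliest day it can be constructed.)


Day 0: {|} = 0 is born. Count = 1.
Day n: the number of surreal numbers born by day n is 2^(n+1) - 1.
By day 0: 2^1 - 1 = 1
By day 1: 2^2 - 1 = 3
By day 2: 2^3 - 1 = 7
By day 3: 2^4 - 1 = 15
By day 4: 2^5 - 1 = 31
By day 5: 2^6 - 1 = 63
By day 6: 2^7 - 1 = 127
By day 7: 2^8 - 1 = 255
By day 7: 255 surreal numbers.

255


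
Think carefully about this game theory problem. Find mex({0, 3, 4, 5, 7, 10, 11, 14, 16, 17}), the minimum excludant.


Set = {0, 3, 4, 5, 7, 10, 11, 14, 16, 17}
0 is in the set.
1 is NOT in the set. This is the mex.
mex = 1

1


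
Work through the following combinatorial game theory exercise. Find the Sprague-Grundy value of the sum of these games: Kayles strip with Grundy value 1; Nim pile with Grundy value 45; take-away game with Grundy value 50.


By the Sprague-Grundy theorem, the Grundy value of a sum of games is the XOR of individual Grundy values.
Kayles strip: Grundy value = 1. Running XOR: 0 XOR 1 = 1
Nim pile: Grundy value = 45. Running XOR: 1 XOR 45 = 44
take-away game: Grundy value = 50. Running XOR: 44 XOR 50 = 30
The combined Grundy value is 30.

30


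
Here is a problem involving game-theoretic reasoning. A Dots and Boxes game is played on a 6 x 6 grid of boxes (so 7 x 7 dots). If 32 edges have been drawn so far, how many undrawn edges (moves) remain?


Grid: 6 x 6 boxes, i.e. 7 rows and 7 columns of dots.
Horizontal edges: (rows + 1) * cols = 7 * 6 = 42
Vertical edges: rows * (cols + 1) = 6 * 7 = 42
Total edges: 42 + 42 = 84
Edges drawn: 32
Remaining: 84 - 32 = 52

52


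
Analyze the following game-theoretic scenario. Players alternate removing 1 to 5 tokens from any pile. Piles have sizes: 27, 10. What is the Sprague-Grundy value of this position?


Subtraction set: {1, 2, 3, 4, 5}
For this subtraction set, G(n) = n mod 6 (period = max + 1 = 6).
Pile 1 (size 27): G(27) = 27 mod 6 = 3
Pile 2 (size 10): G(10) = 10 mod 6 = 4
Total Grundy value = XOR of all: 3 XOR 4 = 7

7


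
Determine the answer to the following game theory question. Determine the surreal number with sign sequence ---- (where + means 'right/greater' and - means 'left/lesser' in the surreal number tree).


Sign expansion: ----
Rule: track bounds (lo, hi), initially (-inf, +inf). On '+', the current value becomes lo and we move to the simplest number in (value, hi): value + 1 if hi = +inf, otherwise the midpoint (value + hi)/2. On '-', the current value becomes hi and we move to value - 1 if lo = -inf, otherwise the midpoint (lo + value)/2.
Start at 0.
Step 1: sign = -, move left. Bounds: (-inf, 0). Value = -1
Step 2: sign = -, move left. Bounds: (-inf, -1). Value = -2
Step 3: sign = -, move left. Bounds: (-inf, -2). Value = -3
Step 4: sign = -, move left. Bounds: (-inf, -3). Value = -4
The surreal number with sign expansion ---- is -4.

-4


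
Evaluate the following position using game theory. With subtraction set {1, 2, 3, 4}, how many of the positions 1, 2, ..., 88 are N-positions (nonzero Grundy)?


Subtraction set S = {1, 2, 3, 4}, so G(n) = n mod 5.
G(n) = 0 when n is a multiple of 5.
Multiples of 5 in [1, 88]: 17
N-positions (nonzero Grundy) = 88 - 17 = 71

71


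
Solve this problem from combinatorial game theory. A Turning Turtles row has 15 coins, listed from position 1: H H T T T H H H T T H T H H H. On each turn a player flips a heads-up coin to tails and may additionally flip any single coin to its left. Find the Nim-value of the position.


Coins: H H T T T H H H T T H T H H H
Key fact: a single head at position k behaves exactly like a Nim heap of size k (turning it to T and optionally flipping a coin at j < k corresponds to moving the heap from k to j, or to 0), and heads combine as a disjunctive sum (two heads at the same place would cancel, matching j XOR j = 0). So the Nim-value is the XOR of the 1-indexed positions of the heads.
Face-up positions (1-indexed): [1, 2, 6, 7, 8, 11, 13, 14, 15]
XOR 0 with 1: 0 XOR 1 = 1
XOR 1 with 2: 1 XOR 2 = 3
XOR 3 with 6: 3 XOR 6 = 5
XOR 5 with 7: 5 XOR 7 = 2
XOR 2 with 8: 2 XOR 8 = 10
XOR 10 with 11: 10 XOR 11 = 1
XOR 1 with 13: 1 XOR 13 = 12
XOR 12 with 14: 12 XOR 14 = 2
XOR 2 with 15: 2 XOR 15 = 13
Nim-value = 13

13


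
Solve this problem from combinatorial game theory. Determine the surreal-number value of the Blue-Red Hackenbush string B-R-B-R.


Edges (from ground): B-R-B-R
By Berlekamp's sign-expansion rule, a Blue-Red Hackenbush stalk has the value of the surreal number whose sign sequence is the edge sequence with B -> + and R -> -.
Sign sequence: +-+-
Trace the sign expansion in the surreal number tree, starting from 0:
Edge 1: B (sign +) -> bounds (0, +inf), value = 1
Edge 2: R (sign -) -> bounds (0, 1), value = 1/2
Edge 3: B (sign +) -> bounds (1/2, 1), value = 3/4
Edge 4: R (sign -) -> bounds (1/2, 3/4), value = 5/8
Game value = 5/8

5/8


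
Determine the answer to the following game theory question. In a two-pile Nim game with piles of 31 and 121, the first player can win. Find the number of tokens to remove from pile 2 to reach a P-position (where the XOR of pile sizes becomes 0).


Piles: 31 and 121
Current XOR: 31 XOR 121 = 102 (non-zero, so this is an N-position).
To make the XOR zero, we need to find a move that balances the piles.
For pile 2 (size 121): target = 121 XOR 102 = 31
We reduce pile 2 from 121 to 31.
Tokens removed: 121 - 31 = 90
Verification: 31 XOR 31 = 0

90


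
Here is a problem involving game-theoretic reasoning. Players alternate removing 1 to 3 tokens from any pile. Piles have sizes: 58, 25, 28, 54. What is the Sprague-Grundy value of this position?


Subtraction set: {1, 2, 3}
For this subtraction set, G(n) = n mod 4 (period = max + 1 = 4).
Pile 1 (size 58): G(58) = 58 mod 4 = 2
Pile 2 (size 25): G(25) = 25 mod 4 = 1
Pile 3 (size 28): G(28) = 28 mod 4 = 0
Pile 4 (size 54): G(54) = 54 mod 4 = 2
Total Grundy value = XOR of all: 2 XOR 1 XOR 0 XOR 2 = 1

1


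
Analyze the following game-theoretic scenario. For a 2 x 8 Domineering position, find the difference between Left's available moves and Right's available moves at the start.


Board is 2 x 8 (rows x cols).
Left (vertical) placements: (rows-1) * cols = 1 * 8 = 8
Right (horizontal) placements: rows * (cols-1) = 2 * 7 = 14
Advantage = Left - Right = 8 - 14 = -6

-6


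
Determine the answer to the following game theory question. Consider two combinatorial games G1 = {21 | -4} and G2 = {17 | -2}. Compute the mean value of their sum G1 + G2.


G1 = {21 | -4}, G2 = {17 | -2}
Each is a switch {a | b} with numbers a > b; its mean value is (a + b)/2, and mean value is additive over game sums: m(G1 + G2) = m(G1) + m(G2).
Mean of G1 = (21 + (-4))/2 = 17/2 = 17/2
Mean of G2 = (17 + (-2))/2 = 15/2 = 15/2
Mean of G1 + G2 = 17/2 + 15/2 = 16

16


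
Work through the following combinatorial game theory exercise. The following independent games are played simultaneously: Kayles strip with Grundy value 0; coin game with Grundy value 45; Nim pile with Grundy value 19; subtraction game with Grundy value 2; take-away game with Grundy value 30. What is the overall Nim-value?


By the Sprague-Grundy theorem, the Grundy value of a sum of games is the XOR of individual Grundy values.
Kayles strip: Grundy value = 0. Running XOR: 0 XOR 0 = 0
coin game: Grundy value = 45. Running XOR: 0 XOR 45 = 45
Nim pile: Grundy value = 19. Running XOR: 45 XOR 19 = 62
subtraction game: Grundy value = 2. Running XOR: 62 XOR 2 = 60
take-away game: Grundy value = 30. Running XOR: 60 XOR 30 = 34
The combined Grundy value is 34.

34


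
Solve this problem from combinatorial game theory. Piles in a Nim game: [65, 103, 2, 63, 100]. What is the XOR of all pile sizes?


We need the XOR (exclusive or) of all pile sizes.
After XOR-ing pile 1 (size 65): 0 XOR 65 = 65
After XOR-ing pile 2 (size 103): 65 XOR 103 = 38
After XOR-ing pile 3 (size 2): 38 XOR 2 = 36
After XOR-ing pile 4 (size 63): 36 XOR 63 = 27
After XOR-ing pile 5 (size 100): 27 XOR 100 = 127
The Nim-value of this position is 127.

127


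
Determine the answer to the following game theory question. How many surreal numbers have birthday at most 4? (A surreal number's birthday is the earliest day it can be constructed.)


Day 0: {|} = 0 is born. Count = 1.
Day n: the number of surreal numbers born by day n is 2^(n+1) - 1.
By day 0: 2^1 - 1 = 1
By day 1: 2^2 - 1 = 3
By day 2: 2^3 - 1 = 7
By day 3: 2^4 - 1 = 15
By day 4: 2^5 - 1 = 31
By day 4: 31 surreal numbers.

31


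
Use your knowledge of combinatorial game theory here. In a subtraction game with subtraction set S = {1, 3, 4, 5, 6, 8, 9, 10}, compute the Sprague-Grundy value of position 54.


The subtraction set is S = {1, 3, 4, 5, 6, 8, 9, 10}.
G(k) = mex{ G(k - s) : s in S, s <= k }. We compute iteratively: G(0) = 0.
G(1) = mex({0}) = 1
G(2) = mex({1}) = 0
G(3) = mex({0}) = 1
G(4) = mex({0, 1}) = 2
G(5) = mex({0, 1, 2}) = 3
G(6) = mex({0, 1, 3}) = 2
G(7) = mex({0, 1, 2}) = 3
G(8) = mex({0, 1, 2, 3}) = 4
G(9) = mex({0, 1, 2, 3, 4}) = 5
G(10) = mex({0, 1, 2, 3, 5}) = 4
G(11) = mex({0, 1, 2, 3, 4}) = 5
G(12) = mex({0, 1, 2, 3, 4, 5}) = 6
G(13) = mex({1, 2, 3, 4, 5, 6}) = 0
G(14) = mex({0, 2, 3, 4, 5}) = 1
G(15) = mex({1, 2, 3, 4, 5, 6}) = 0
G(16) = mex({0, 2, 3, 4, 5, 6}) = 1
G(17) = mex({0, 1, 3, 4, 5, 6}) = 2
G(18) = mex({0, 1, 2, 4, 5, 6}) = 3
G(19) = mex({0, 1, 3, 4, 5}) = 2
G(20) = mex({0, 1, 2, 4, 5, 6}) = 3
G(21) = mex({0, 1, 2, 3, 5, 6}) = 4
G(22) = mex({0, 1, 2, 3, 4, 6}) = 5
Observe that G(13)..G(22) = 0, 1, 0, 1, 2, 3, 2, 3, 4, 5 repeats G(0)..G(9) = 0, 1, 0, 1, 2, 3, 2, 3, 4, 5.
For k >= max(S) = 10, G(k) is determined by the previous 10 values G(k-10)..G(k-1); a window of 10 consecutive values has recurred shifted by 13, so by induction G(k + 13) = G(k) for all k >= 0: the sequence is periodic from the start with period 13.
One period: G(0..12) = 0, 1, 0, 1, 2, 3, 2, 3, 4, 5, 4, 5, 6.
54 mod 13 = 2, so G(54) = G(2) = 0.

0


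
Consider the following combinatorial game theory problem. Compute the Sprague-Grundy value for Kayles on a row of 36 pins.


Kayles: a move removes 1 or 2 adjacent pins from a contiguous row.
Removing pins from a row of k leaves two independent rows (a, b) with a + b = k - 1 (one pin) or a + b = k - 2 (two pins); an end removal gives a = 0.
By Sprague-Grundy, G(k) = mex{ G(a) XOR G(b) } over all these splits. G(0) = 0.
G(1): splits (0,0):0^0=0 -> mex({0}) = 1
G(2): splits (0,1):0^1=1 (0,0):0^0=0 -> mex({0, 1}) = 2
G(3): splits (0,2):0^2=2 (1,1):1^1=0 (0,1):0^1=1 -> mex({0, 1, 2}) = 3
G(4): splits (0,3):0^3=3 (1,2):1^2=3 (0,2):0^2=2 (1,1):1^1=0 -> mex({0, 2, 3}) = 1
G(5): splits (0,4):0^1=1 (1,3):1^3=2 (2,2):2^2=0 (0,3):0^3=3 (1,2):1^2=3 -> mex({0, 1, 2, 3}) = 4
G(6) = mex({0, 1, 2, 4}) = 3
G(7) = mex({0, 1, 3, 4, 5}) = 2
G(8) = mex({0, 2, 3, 5, 6}) = 1
G(9) = mex({0, 1, 2, 3, 6, 7}) = 4
G(10) = mex({0, 1, 3, 4, 5, 7}) = 2
G(11) = mex({0, 1, 2, 3, 4, 5}) = 6
G(12) = mex({0, 1, 2, 3, 5, 6, 7}) = 4
G(13) = mex({0, 2, 3, 4, 6, 7}) = 1
G(14) = mex({0, 1, 4, 5, 6, 7}) = 2
G(15) = mex({0, 1, 2, 3, 4, 5, 6}) = 7
G(16) = mex({0, 2, 3, 5, 6, 7}) = 1
G(17) = mex({0, 1, 2, 3, 5, 6, 7}) = 4
G(18) = mex({0, 1, 2, 4, 5, 6}) = 3
G(19) = mex({0, 1, 3, 4, 5, 7}) = 2
G(20) = mex({0, 2, 3, 4, 5, 6, 7}) = 1
G(21) = mex({0, 1, 2, 3, 5, 6, 7}) = 4
G(22) = mex({0, 1, 2, 3, 4, 5, 7}) = 6
G(23) = mex({0, 1, 2, 3, 4, 5, 6}) = 7
G(24) = mex({0, 1, 2, 3, 5, 6, 7}) = 4
G(25) = mex({0, 2, 3, 4, 6, 7}) = 1
G(26) = mex({0, 1, 3, 4, 5, 6, 7}) = 2
G(27) = mex({0, 1, 2, 3, 4, 5, 6, 7}) = 8
G(28) = mex({0, 1, 2, 3, 4, 6, 7, 8}) = 5
G(29) = mex({0, 1, 2, 3, 5, 6, 7, 8, 9}) = 4
G(30) = mex({0, 1, 2, 3, 4, 5, 6, 9, 10}) = 7
G(31) = mex({0, 1, 3, 4, 5, 7, 10, 11}) = 2
G(32) = mex({0, 2, 3, 4, 5, 6, 7, 9, 11}) = 1
G(33) = mex({0, 1, 2, 3, 4, 5, 6, 7, 9, 12}) = 8
G(34) = mex({0, 1, 2, 3, 4, 5, 7, 8, 11, 12}) = 6
G(35) = mex({0, 1, 2, 3, 4, 5, 6, 8, 9, 10, 11}) = 7
G(36) = mex({0, 1, 2, 3, 5, 6, 7, 9, 10}) = 4
Therefore G(36) = 4.

4


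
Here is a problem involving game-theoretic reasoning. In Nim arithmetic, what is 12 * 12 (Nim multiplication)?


Nim multiplication is bilinear over XOR: (u XOR v) * w = (u*w) XOR (v*w).
So we split each operand into its bit components and XOR the pairwise Nim products.
12 = 4 + 8 (as XOR of powers of 2).
12 = 4 + 8 (as XOR of powers of 2).
Using the standard Nim-product table on single bits:
  2*2 = 3,   2*4 = 8,   2*8 = 12,
  4*4 = 6,   4*8 = 11,  8*8 = 13,
and  1*x = x (identity), k*l = l*k (commutative).
Pairwise Nim products:
  4 * 4 = 6
  4 * 8 = 11
  8 * 4 = 11
  8 * 8 = 13
XOR them: 6 XOR 11 XOR 11 XOR 13 = 11.
Result: 12 * 12 = 11 (in Nim).

11


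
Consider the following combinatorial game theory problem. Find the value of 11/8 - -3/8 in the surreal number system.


x = 11/8, y = -3/8
Converting to common denominator: 8
x = 11/8, y = -3/8
x - y = 11/8 - -3/8 = 7/4

7/4


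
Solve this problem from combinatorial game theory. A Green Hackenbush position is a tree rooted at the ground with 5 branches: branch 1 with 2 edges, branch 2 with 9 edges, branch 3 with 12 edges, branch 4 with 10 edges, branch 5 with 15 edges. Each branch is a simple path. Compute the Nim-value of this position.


The tree has 5 branches from the ground vertex.
In Green Hackenbush, the Nim-value of a simple path of length k is k.
Branch 1: length 2, Nim-value = 2
Branch 2: length 9, Nim-value = 9
Branch 3: length 12, Nim-value = 12
Branch 4: length 10, Nim-value = 10
Branch 5: length 15, Nim-value = 15
Total Nim-value = XOR of all branch values:
0 XOR 2 = 2
2 XOR 9 = 11
11 XOR 12 = 7
7 XOR 10 = 13
13 XOR 15 = 2
Nim-value of the tree = 2

2


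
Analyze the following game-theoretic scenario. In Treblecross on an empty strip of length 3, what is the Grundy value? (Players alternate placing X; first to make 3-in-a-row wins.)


Treblecross: place X on empty cells; 3-in-a-row wins.
Playing within two cells of an existing X lets the opponent win at once, so sensible play treats the cells i-2..i+2 around each X as dead. The player left with no safe cell loses, so this is a normal-play take-away game on strips of safe cells.
Placing X at cell i (0-indexed) of a strip of k safe cells leaves independent strips of sizes max(0, i-2) and max(0, k-i-3). Hence G(k) = mex{ G(max(0,i-2)) XOR G(max(0,k-i-3)) : 0 <= i < k }, with G(0) = 0.
G(1): splits (0,0):0^0=0 -> mex({0}) = 1
G(2): splits (0,0):0^0=0 -> mex({0}) = 1
G(3): splits (0,0):0^0=0 -> mex({0}) = 1
Therefore G(3) = 1.

1


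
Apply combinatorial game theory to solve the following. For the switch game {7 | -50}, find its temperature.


The game is {7 | -50}, a switch {a | b} with numbers a > b.
Cooling {a | b} by t gives {a - t | b + t}, which stops being hot when a - t = b + t, i.e. at t = (a - b)/2. So the temperature of a switch is (a - b)/2.
Temperature = (Left option - Right option) / 2
= (7 - (-50)) / 2
= 57 / 2
= 57/2

57/2


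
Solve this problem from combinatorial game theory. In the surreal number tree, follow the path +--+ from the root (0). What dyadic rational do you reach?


Sign expansion: +--+
Rule: track bounds (lo, hi), initially (-inf, +inf). On '+', the current value becomes lo and we move to the simplest number in (value, hi): value + 1 if hi = +inf, otherwise the midpoint (value + hi)/2. On '-', the current value becomes hi and we move to value - 1 if lo = -inf, otherwise the midpoint (lo + value)/2.
Start at 0.
Step 1: sign = +, move right. Bounds: (0, +inf). Value = 1
Step 2: sign = -, move left. Bounds: (0, 1). Value = 1/2
Step 3: sign = -, move left. Bounds: (0, 1/2). Value = 1/4
Step 4: sign = +, move right. Bounds: (1/4, 1/2). Value = 3/8
The surreal number with sign expansion +--+ is 3/8.

3/8


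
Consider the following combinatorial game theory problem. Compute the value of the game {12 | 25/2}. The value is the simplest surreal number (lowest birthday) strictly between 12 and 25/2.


Left options: {12}, max = 12
Right options: {25/2}, min = 25/2
All options are numbers and max(Left) < min(Right), so by the simplicity theorem the value is the simplest (earliest-born) number strictly between 12 and 25/2.
No integer lies strictly between 12 and 25/2, so the value is the dyadic rational m/2^k in the interval with the smallest k (then m odd); search k = 1, 2, ...:
Denominator 2: no odd multiple of 1/2 lies strictly between 12 and 25/2.
Denominator 4: 49/4 lies strictly between 12 and 25/2 -- found.
The simplest number in the interval is 49/4.
Game value = 49/4

49/4


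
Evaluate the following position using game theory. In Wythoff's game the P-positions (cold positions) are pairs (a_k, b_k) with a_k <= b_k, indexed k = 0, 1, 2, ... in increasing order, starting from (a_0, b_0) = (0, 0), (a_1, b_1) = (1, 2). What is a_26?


By Wythoff's theorem, a_k = floor(k * phi) and b_k = floor(k * phi^2) = a_k + k, where phi = (1 + sqrt(5))/2 is the golden ratio.
phi = (1 + sqrt(5))/2 = 1.618034
k = 26
k * phi = 26 * 1.618034 = 42.068884
a_26 = floor(k * phi) = 42

42


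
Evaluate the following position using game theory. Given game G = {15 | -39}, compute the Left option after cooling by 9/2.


Original game: {15 | -39} (a switch {a | b} with a > b).
Cooling by t (for t below the temperature (a - b)/2 = 27) taxes each move by t: {a | b} cooled by t is {a - t | b + t}.
Cooling amount: t = 9/2
Cooled Left option: 15 - 9/2 = 21/2
Cooled Right option: -39 + 9/2 = -69/2
Cooled game: {21/2 | -69/2}
Left option = 21/2

21/2


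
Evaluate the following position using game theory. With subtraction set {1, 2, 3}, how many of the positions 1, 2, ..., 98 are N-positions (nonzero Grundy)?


Subtraction set S = {1, 2, 3}, so G(n) = n mod 4.
G(n) = 0 when n is a multiple of 4.
Multiples of 4 in [1, 98]: 24
N-positions (nonzero Grundy) = 98 - 24 = 74

74


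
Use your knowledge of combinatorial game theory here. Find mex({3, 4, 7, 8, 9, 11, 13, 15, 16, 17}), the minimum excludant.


Set = {3, 4, 7, 8, 9, 11, 13, 15, 16, 17}
0 is NOT in the set. This is the mex.
mex = 0

0


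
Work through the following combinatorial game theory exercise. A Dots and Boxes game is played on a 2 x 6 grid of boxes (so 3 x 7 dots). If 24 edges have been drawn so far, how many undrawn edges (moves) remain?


Grid: 2 x 6 boxes, i.e. 3 rows and 7 columns of dots.
Horizontal edges: (rows + 1) * cols = 3 * 6 = 18
Vertical edges: rows * (cols + 1) = 2 * 7 = 14
Total edges: 18 + 14 = 32
Edges drawn: 24
Remaining: 32 - 24 = 8

8


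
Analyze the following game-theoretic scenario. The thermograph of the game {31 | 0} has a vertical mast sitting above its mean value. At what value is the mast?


Game = {31 | 0}, a switch {a | b} with numbers a > b.
Its thermograph has left wall a - t and right wall b + t, which meet at t = (a - b)/2, where both equal (a + b)/2. So the mast (mean value) is at (a + b)/2.
Mean = (31 + (0))/2 = 31/2 = 31/2

31/2


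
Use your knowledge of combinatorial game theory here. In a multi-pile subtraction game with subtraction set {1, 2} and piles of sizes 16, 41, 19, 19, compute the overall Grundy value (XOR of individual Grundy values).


Subtraction set: {1, 2}
For this subtraction set, G(n) = n mod 3 (period = max + 1 = 3).
Pile 1 (size 16): G(16) = 16 mod 3 = 1
Pile 2 (size 41): G(41) = 41 mod 3 = 2
Pile 3 (size 19): G(19) = 19 mod 3 = 1
Pile 4 (size 19): G(19) = 19 mod 3 = 1
Total Grundy value = XOR of all: 1 XOR 2 XOR 1 XOR 1 = 3

3


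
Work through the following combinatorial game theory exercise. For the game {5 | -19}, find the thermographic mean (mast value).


Game = {5 | -19}, a switch {a | b} with numbers a > b.
Its thermograph has left wall a - t and right wall b + t, which meet at t = (a - b)/2, where both equal (a + b)/2. So the mast (mean value) is at (a + b)/2.
Mean = (5 + (-19))/2 = -14/2 = -7

-7


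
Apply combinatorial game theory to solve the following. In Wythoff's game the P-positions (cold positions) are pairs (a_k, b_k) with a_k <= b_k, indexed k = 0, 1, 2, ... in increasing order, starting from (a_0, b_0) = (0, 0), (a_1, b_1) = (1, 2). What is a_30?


By Wythoff's theorem, a_k = floor(k * phi) and b_k = floor(k * phi^2) = a_k + k, where phi = (1 + sqrt(5))/2 is the golden ratio.
phi = (1 + sqrt(5))/2 = 1.618034
k = 30
k * phi = 30 * 1.618034 = 48.541020
a_30 = floor(k * phi) = 48

48


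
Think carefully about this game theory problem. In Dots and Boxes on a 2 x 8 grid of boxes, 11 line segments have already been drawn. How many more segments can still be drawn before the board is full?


Grid: 2 x 8 boxes, i.e. 3 rows and 9 columns of dots.
Horizontal edges: (rows + 1) * cols = 3 * 8 = 24
Vertical edges: rows * (cols + 1) = 2 * 9 = 18
Total edges: 24 + 18 = 42
Edges drawn: 11
Remaining: 42 - 11 = 31

31


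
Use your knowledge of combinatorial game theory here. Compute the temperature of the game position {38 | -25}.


The game is {38 | -25}, a switch {a | b} with numbers a > b.
Cooling {a | b} by t gives {a - t | b + t}, which stops being hot when a - t = b + t, i.e. at t = (a - b)/2. So the temperature of a switch is (a - b)/2.
Temperature = (Left option - Right option) / 2
= (38 - (-25)) / 2
= 63 / 2
= 63/2

63/2


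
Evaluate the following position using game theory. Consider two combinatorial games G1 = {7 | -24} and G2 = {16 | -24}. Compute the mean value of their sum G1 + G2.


G1 = {7 | -24}, G2 = {16 | -24}
Each is a switch {a | b} with numbers a > b; its mean value is (a + b)/2, and mean value is additive over game sums: m(G1 + G2) = m(G1) + m(G2).
Mean of G1 = (7 + (-24))/2 = -17/2 = -17/2
Mean of G2 = (16 + (-24))/2 = -8/2 = -4
Mean of G1 + G2 = -17/2 + -4 = -25/2

-25/2


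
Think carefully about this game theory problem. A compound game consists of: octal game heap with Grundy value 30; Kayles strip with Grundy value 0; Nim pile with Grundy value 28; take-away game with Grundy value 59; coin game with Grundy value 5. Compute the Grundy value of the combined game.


By the Sprague-Grundy theorem, the Grundy value of a sum of games is the XOR of individual Grundy values.
octal game heap: Grundy value = 30. Running XOR: 0 XOR 30 = 30
Kayles strip: Grundy value = 0. Running XOR: 30 XOR 0 = 30
Nim pile: Grundy value = 28. Running XOR: 30 XOR 28 = 2
take-away game: Grundy value = 59. Running XOR: 2 XOR 59 = 57
coin game: Grundy value = 5. Running XOR: 57 XOR 5 = 60
The combined Grundy value is 60.

60


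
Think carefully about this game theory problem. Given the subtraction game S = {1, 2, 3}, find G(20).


The subtraction set is S = {1, 2, 3}.
G(k) = mex{ G(k - s) : s in S, s <= k }. We compute iteratively: G(0) = 0.
G(1) = mex({0}) = 1
G(2) = mex({0, 1}) = 2
G(3) = mex({0, 1, 2}) = 3
G(4) = mex({1, 2, 3}) = 0
G(5) = mex({0, 2, 3}) = 1
G(6) = mex({0, 1, 3}) = 2
Observe that G(4)..G(6) = 0, 1, 2 repeats G(0)..G(2) = 0, 1, 2.
For k >= max(S) = 3, G(k) is determined by the previous 3 values G(k-3)..G(k-1); a window of 3 consecutive values has recurred shifted by 4, so by induction G(k + 4) = G(k) for all k >= 0: the sequence is periodic from the start with period 4.
One period: G(0..3) = 0, 1, 2, 3.
20 mod 4 = 0, so G(20) = G(0) = 0.

0


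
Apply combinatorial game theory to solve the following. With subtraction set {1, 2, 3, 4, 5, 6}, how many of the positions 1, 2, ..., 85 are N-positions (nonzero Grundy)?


Subtraction set S = {1, 2, 3, 4, 5, 6}, so G(n) = n mod 7.
G(n) = 0 when n is a multiple of 7.
Multiples of 7 in [1, 85]: 12
N-positions (nonzero Grundy) = 85 - 12 = 73

73


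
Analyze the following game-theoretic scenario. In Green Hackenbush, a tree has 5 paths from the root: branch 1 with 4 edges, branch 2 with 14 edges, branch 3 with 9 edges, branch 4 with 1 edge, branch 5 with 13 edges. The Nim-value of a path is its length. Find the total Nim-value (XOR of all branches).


The tree has 5 branches from the ground vertex.
In Green Hackenbush, the Nim-value of a simple path of length k is k.
Branch 1: length 4, Nim-value = 4
Branch 2: length 14, Nim-value = 14
Branch 3: length 9, Nim-value = 9
Branch 4: length 1, Nim-value = 1
Branch 5: length 13, Nim-value = 13
Total Nim-value = XOR of all branch values:
0 XOR 4 = 4
4 XOR 14 = 10
10 XOR 9 = 3
3 XOR 1 = 2
2 XOR 13 = 15
Nim-value of the tree = 15

15


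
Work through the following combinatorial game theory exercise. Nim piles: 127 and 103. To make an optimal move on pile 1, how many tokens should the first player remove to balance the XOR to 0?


Piles: 127 and 103
Current XOR: 127 XOR 103 = 24 (non-zero, so this is an N-position).
To make the XOR zero, we need to find a move that balances the piles.
For pile 1 (size 127): target = 127 XOR 24 = 103
We reduce pile 1 from 127 to 103.
Tokens removed: 127 - 103 = 24
Verification: 103 XOR 103 = 0

24


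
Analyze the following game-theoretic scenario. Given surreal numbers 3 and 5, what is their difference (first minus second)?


x = 3, y = 5
x - y = 3 - 5 = -2

-2


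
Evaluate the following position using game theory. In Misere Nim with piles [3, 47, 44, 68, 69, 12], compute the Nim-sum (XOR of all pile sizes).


We need the XOR (exclusive or) of all pile sizes.
After XOR-ing pile 1 (size 3): 0 XOR 3 = 3
After XOR-ing pile 2 (size 47): 3 XOR 47 = 44
After XOR-ing pile 3 (size 44): 44 XOR 44 = 0
After XOR-ing pile 4 (size 68): 0 XOR 68 = 68
After XOR-ing pile 5 (size 69): 68 XOR 69 = 1
After XOR-ing pile 6 (size 12): 1 XOR 12 = 13
The Nim-value of this position is 13.

13


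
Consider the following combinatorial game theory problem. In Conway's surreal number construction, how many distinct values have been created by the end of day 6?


Day 0: {|} = 0 is born. Count = 1.
Day n: the number of surreal numbers born by day n is 2^(n+1) - 1.
By day 0: 2^1 - 1 = 1
By day 1: 2^2 - 1 = 3
By day 2: 2^3 - 1 = 7
By day 3: 2^4 - 1 = 15
By day 4: 2^5 - 1 = 31
By day 5: 2^6 - 1 = 63
By day 6: 2^7 - 1 = 127
By day 6: 127 surreal numbers.

127


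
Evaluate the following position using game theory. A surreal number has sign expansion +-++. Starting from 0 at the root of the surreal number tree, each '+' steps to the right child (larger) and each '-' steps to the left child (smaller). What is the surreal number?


Sign expansion: +-++
Rule: track bounds (lo, hi), initially (-inf, +inf). On '+', the current value becomes lo and we move to the simplest number in (value, hi): value + 1 if hi = +inf, otherwise the midpoint (value + hi)/2. On '-', the current value becomes hi and we move to value - 1 if lo = -inf, otherwise the midpoint (lo + value)/2.
Start at 0.
Step 1: sign = +, move right. Bounds: (0, +inf). Value = 1
Step 2: sign = -, move left. Bounds: (0, 1). Value = 1/2
Step 3: sign = +, move right. Bounds: (1/2, 1). Value = 3/4
Step 4: sign = +, move right. Bounds: (3/4, 1). Value = 7/8
The surreal number with sign expansion +-++ is 7/8.

7/8


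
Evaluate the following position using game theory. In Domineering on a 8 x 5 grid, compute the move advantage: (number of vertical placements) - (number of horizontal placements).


Board is 8 x 5 (rows x cols).
Left (vertical) placements: (rows-1) * cols = 7 * 5 = 35
Right (horizontal) placements: rows * (cols-1) = 8 * 4 = 32
Advantage = Left - Right = 35 - 32 = 3

3


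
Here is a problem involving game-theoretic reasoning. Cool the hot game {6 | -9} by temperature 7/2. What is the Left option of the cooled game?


Original game: {6 | -9} (a switch {a | b} with a > b).
Cooling by t (for t below the temperature (a - b)/2 = 15/2) taxes each move by t: {a | b} cooled by t is {a - t | b + t}.
Cooling amount: t = 7/2
Cooled Left option: 6 - 7/2 = 5/2
Cooled Right option: -9 + 7/2 = -11/2
Cooled game: {5/2 | -11/2}
Left option = 5/2

5/2


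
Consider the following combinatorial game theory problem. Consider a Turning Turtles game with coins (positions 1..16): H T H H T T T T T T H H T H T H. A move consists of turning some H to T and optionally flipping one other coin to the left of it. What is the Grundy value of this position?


Coins: H T H H T T T T T T H H T H T H
Key fact: a single head at position k behaves exactly like a Nim heap of size k (turning it to T and optionally flipping a coin at j < k corresponds to moving the heap from k to j, or to 0), and heads combine as a disjunctive sum (two heads at the same place would cancel, matching j XOR j = 0). So the Nim-value is the XOR of the 1-indexed positions of the heads.
Face-up positions (1-indexed): [1, 3, 4, 11, 12, 14, 16]
XOR 0 with 1: 0 XOR 1 = 1
XOR 1 with 3: 1 XOR 3 = 2
XOR 2 with 4: 2 XOR 4 = 6
XOR 6 with 11: 6 XOR 11 = 13
XOR 13 with 12: 13 XOR 12 = 1
XOR 1 with 14: 1 XOR 14 = 15
XOR 15 with 16: 15 XOR 16 = 31
Nim-value = 31

31


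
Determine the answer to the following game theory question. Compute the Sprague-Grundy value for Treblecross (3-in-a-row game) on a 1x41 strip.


Treblecross: place X on empty cells; 3-in-a-row wins.
Playing within two cells of an existing X lets the opponent win at once, so sensible play treats the cells i-2..i+2 around each X as dead. The player left with no safe cell loses, so this is a normal-play take-away game on strips of safe cells.
Placing X at cell i (0-indexed) of a strip of k safe cells leaves independent strips of sizes max(0, i-2) and max(0, k-i-3). Hence G(k) = mex{ G(max(0,i-2)) XOR G(max(0,k-i-3)) : 0 <= i < k }, with G(0) = 0.
G(1): splits (0,0):0^0=0 -> mex({0}) = 1
G(2): splits (0,0):0^0=0 -> mex({0}) = 1
G(3): splits (0,0):0^0=0 -> mex({0}) = 1
G(4): splits (0,1):0^1=1 (0,0):0^0=0 -> mex({0, 1}) = 2
G(5): splits (0,2):0^1=1 (0,1):0^1=1 (0,0):0^0=0 -> mex({0, 1}) = 2
G(6) = mex({1}) = 0
G(7) = mex({0, 1, 2}) = 3
G(8) = mex({0, 1, 2}) = 3
G(9) = mex({0, 2}) = 1
G(10) = mex({0, 2, 3}) = 1
G(11) = mex({0, 3}) = 1
G(12) = mex({1, 3}) = 0
G(13) = mex({0, 1, 2, 3}) = 4
G(14) = mex({0, 1, 2}) = 3
G(15) = mex({0, 1, 2}) = 3
G(16) = mex({0, 1, 2, 4}) = 3
G(17) = mex({0, 1, 3, 4}) = 2
G(18) = mex({0, 1, 3, 4}) = 2
G(19) = mex({0, 1, 3, 5}) = 2
G(20) = mex({0, 1, 2, 3, 5}) = 4
G(21) = mex({0, 1, 2, 3, 5}) = 4
G(22) = mex({1, 2, 6}) = 0
G(23) = mex({0, 1, 2, 3, 4, 6}) = 5
G(24) = mex({0, 1, 2, 3, 4}) = 5
G(25) = mex({0, 1, 3, 4, 7}) = 2
G(26) = mex({0, 1, 3, 4, 5, 7}) = 2
G(27) = mex({0, 1, 3, 5}) = 2
G(28) = mex({0, 1, 2, 5}) = 3
G(29) = mex({0, 1, 2, 4, 5, 6}) = 3
G(30) = mex({1, 2, 4, 6}) = 0
G(31) = mex({0, 1, 2, 3, 4, 6}) = 5
G(32) = mex({1, 2, 3, 4, 7}) = 0
G(33) = mex({0, 3, 7}) = 1
G(34) = mex({0, 2, 3, 5, 7}) = 1
G(35) = mex({0, 2, 3, 5, 6}) = 1
G(36) = mex({0, 1, 2, 5, 6}) = 3
G(37) = mex({0, 1, 2, 4, 5, 6}) = 3
G(38) = mex({0, 1, 2, 4}) = 3
G(39) = mex({0, 1, 2, 3, 4, 7}) = 5
G(40) = mex({0, 1, 2, 3, 4, 5, 7}) = 6
G(41) = mex({0, 1, 2, 3, 5, 7}) = 4
Therefore G(41) = 4.

4


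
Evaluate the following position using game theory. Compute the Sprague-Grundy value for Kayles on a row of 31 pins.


Kayles: a move removes 1 or 2 adjacent pins from a contiguous row.
Removing pins from a row of k leaves two independent rows (a, b) with a + b = k - 1 (one pin) or a + b = k - 2 (two pins); an end removal gives a = 0.
By Sprague-Grundy, G(k) = mex{ G(a) XOR G(b) } over all these splits. G(0) = 0.
G(1): splits (0,0):0^0=0 -> mex({0}) = 1
G(2): splits (0,1):0^1=1 (0,0):0^0=0 -> mex({0, 1}) = 2
G(3): splits (0,2):0^2=2 (1,1):1^1=0 (0,1):0^1=1 -> mex({0, 1, 2}) = 3
G(4): splits (0,3):0^3=3 (1,2):1^2=3 (0,2):0^2=2 (1,1):1^1=0 -> mex({0, 2, 3}) = 1
G(5): splits (0,4):0^1=1 (1,3):1^3=2 (2,2):2^2=0 (0,3):0^3=3 (1,2):1^2=3 -> mex({0, 1, 2, 3}) = 4
G(6) = mex({0, 1, 2, 4}) = 3
G(7) = mex({0, 1, 3, 4, 5}) = 2
G(8) = mex({0, 2, 3, 5, 6}) = 1
G(9) = mex({0, 1, 2, 3, 6, 7}) = 4
G(10) = mex({0, 1, 3, 4, 5, 7}) = 2
G(11) = mex({0, 1, 2, 3, 4, 5}) = 6
G(12) = mex({0, 1, 2, 3, 5, 6, 7}) = 4
G(13) = mex({0, 2, 3, 4, 6, 7}) = 1
G(14) = mex({0, 1, 4, 5, 6, 7}) = 2
G(15) = mex({0, 1, 2, 3, 4, 5, 6}) = 7
G(16) = mex({0, 2, 3, 5, 6, 7}) = 1
G(17) = mex({0, 1, 2, 3, 5, 6, 7}) = 4
G(18) = mex({0, 1, 2, 4, 5, 6}) = 3
G(19) = mex({0, 1, 3, 4, 5, 7}) = 2
G(20) = mex({0, 2, 3, 4, 5, 6, 7}) = 1
G(21) = mex({0, 1, 2, 3, 5, 6, 7}) = 4
G(22) = mex({0, 1, 2, 3, 4, 5, 7}) = 6
G(23) = mex({0, 1, 2, 3, 4, 5, 6}) = 7
G(24) = mex({0, 1, 2, 3, 5, 6, 7}) = 4
G(25) = mex({0, 2, 3, 4, 6, 7}) = 1
G(26) = mex({0, 1, 3, 4, 5, 6, 7}) = 2
G(27) = mex({0, 1, 2, 3, 4, 5, 6, 7}) = 8
G(28) = mex({0, 1, 2, 3, 4, 6, 7, 8}) = 5
G(29) = mex({0, 1, 2, 3, 5, 6, 7, 8, 9}) = 4
G(30) = mex({0, 1, 2, 3, 4, 5, 6, 9, 10}) = 7
G(31) = mex({0, 1, 3, 4, 5, 7, 10, 11}) = 2
Therefore G(31) = 2.

2


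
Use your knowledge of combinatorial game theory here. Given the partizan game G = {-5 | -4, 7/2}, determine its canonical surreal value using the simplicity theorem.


Left options: {-5}, max = -5
Right options: {-4, 7/2}, min = -4
All options are numbers and max(Left) < min(Right), so by the simplicity theorem the value is the simplest (earliest-born) number strictly between -5 and -4.
No integer lies strictly between -5 and -4, so the value is the dyadic rational m/2^k in the interval with the smallest k (then m odd); search k = 1, 2, ...:
Denominator 2: -9/2 lies strictly between -5 and -4 -- found.
The simplest number in the interval is -9/2.
Game value = -9/2

-9/2


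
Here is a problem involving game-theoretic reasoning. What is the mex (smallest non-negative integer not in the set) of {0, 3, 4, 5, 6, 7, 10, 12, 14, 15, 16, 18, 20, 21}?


Set = {0, 3, 4, 5, 6, 7, 10, 12, 14, 15, 16, 18, 20, 21}
0 is in the set.
1 is NOT in the set. This is the mex.
mex = 1

1


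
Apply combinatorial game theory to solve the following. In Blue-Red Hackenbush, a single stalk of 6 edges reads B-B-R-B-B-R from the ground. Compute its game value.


Edges (from ground): B-B-R-B-B-R
By Berlekamp's sign-expansion rule, a Blue-Red Hackenbush stalk has the value of the surreal number whose sign sequence is the edge sequence with B -> + and R -> -.
Sign sequence: ++-++-
Trace the sign expansion in the surreal number tree, starting from 0:
Edge 1: B (sign +) -> bounds (0, +inf), value = 1
Edge 2: B (sign +) -> bounds (1, +inf), value = 2
Edge 3: R (sign -) -> bounds (1, 2), value = 3/2
Edge 4: B (sign +) -> bounds (3/2, 2), value = 7/4
Edge 5: B (sign +) -> bounds (7/4, 2), value = 15/8
Edge 6: R (sign -) -> bounds (7/4, 15/8), value = 29/16
Game value = 29/16

29/16


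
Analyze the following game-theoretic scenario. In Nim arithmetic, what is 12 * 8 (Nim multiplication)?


Nim multiplication is bilinear over XOR: (u XOR v) * w = (u*w) XOR (v*w).
So we split each operand into its bit components and XOR the pairwise Nim products.
12 = 4 + 8 (as XOR of powers of 2).
8 = 8 (as XOR of powers of 2).
Using the standard Nim-product table on single bits:
  2*2 = 3,   2*4 = 8,   2*8 = 12,
  4*4 = 6,   4*8 = 11,  8*8 = 13,
and  1*x = x (identity), k*l = l*k (commutative).
Pairwise Nim products:
  4 * 8 = 11
  8 * 8 = 13
XOR them: 11 XOR 13 = 6.
Result: 12 * 8 = 6 (in Nim).

6
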